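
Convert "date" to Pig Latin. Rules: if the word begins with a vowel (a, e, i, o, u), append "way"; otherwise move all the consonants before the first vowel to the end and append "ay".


Word: "date"
Starts with consonant(s) → move to end, add 'ay'
Consonant cluster: "d"
Pig Latin = "ateday"


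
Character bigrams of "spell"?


Word: "spell" (length 5)
Number of bigrams = 5 - 2 + 1 = 4
  Position 0: "sp"
  Position 1: "pe"
  Position 2: "el"
  Position 3: "ll"
Bigrams = "sp", "pe", "el", "ll"


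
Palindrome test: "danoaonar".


Word: "danoaonar"
Reversed: "ranoaonad"
Forward == Backward? danoaonar != ranoaonad
Palindrome = No


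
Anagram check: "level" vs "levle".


Word 1: "level" → sorted: eellv
Word 2: "levle" → sorted: eellv
Same letters? eellv == eellv
Anagram = Yes


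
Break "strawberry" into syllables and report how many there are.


Word: "strawberry"
Syllable breakdown: straw / ber / ry
Counting: 3 parts
= 3 syllables


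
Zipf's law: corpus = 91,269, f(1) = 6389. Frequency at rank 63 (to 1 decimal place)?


Zipf's law: f(r) = f(1) / r
f(1) = 6389
f(63) = 6389 / 63
= 101.4 occurrences


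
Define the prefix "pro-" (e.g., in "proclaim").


Prefix: pro-
Example: proclaim (pro- + claim)
Meaning = forward / in favor of


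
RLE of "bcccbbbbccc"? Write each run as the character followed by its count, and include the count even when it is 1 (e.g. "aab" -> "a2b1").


String: "bcccbbbbccc"
Scanning for consecutive runs:
  'b' x 1
  'c' x 3
  'b' x 4
  'c' x 3
RLE = "b1c3b4c3"


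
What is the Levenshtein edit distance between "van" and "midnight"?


Word 1: "van" (length 3)
Word 2: "midnight" (length 8)
One optimal edit sequence (insert/delete/substitute each cost 1):
  1. insert 'm'  (+1)
  2. substitute 'v' -> 'i'  (+1)
  3. substitute 'a' -> 'd'  (+1)
  4. keep 'n'
  5. insert 'i'  (+1)
  6. insert 'g'  (+1)
  7. insert 'h'  (+1)
  8. insert 't'  (+1)
Total edit operations: 7
Edit distance = 7


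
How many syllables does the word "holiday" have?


Word: "holiday"
Syllable breakdown: hol / i / day
Counting: 3 parts
= 3 syllables


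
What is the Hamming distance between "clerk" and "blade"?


Comparing character by character (same length = 5):
  Pos 0: 'c' vs 'b' !=
  Pos 1: 'l' vs 'l' =
  Pos 2: 'e' vs 'a' !=
  Pos 3: 'r' vs 'd' !=
  Pos 4: 'k' vs 'e' !=
Hamming distance = 4


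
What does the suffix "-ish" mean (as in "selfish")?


Suffix: -ish
Example: selfish = self + -ish
Meaning = somewhat / having the qualities of


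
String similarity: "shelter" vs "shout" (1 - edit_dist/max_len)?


Word 1: "shelter" (length 7)
Word 2: "shout" (length 5)
One optimal edit sequence:
  1. keep 's'
  2. keep 'h'
  3. substitute 'e' -> 'o'  (+1)
  4. substitute 'l' -> 'u'  (+1)
  5. keep 't'
  6. delete 'e'  (+1)
  7. delete 'r'  (+1)
Edit distance = 4
Max length = max(7, 5) = 7
Similarity = 1 - 4/7
= 0.4286


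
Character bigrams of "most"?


Word: "most" (length 4)
Number of bigrams = 4 - 2 + 1 = 3
  Position 0: "mo"
  Position 1: "os"
  Position 2: "st"
Bigrams = "mo", "os", "st"


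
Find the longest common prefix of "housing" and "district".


Word 1: "housing"
Word 2: "district"
Comparing from start:
  Pos 0: 'h' != 'd' (stop)
LCP = "" (length 0)


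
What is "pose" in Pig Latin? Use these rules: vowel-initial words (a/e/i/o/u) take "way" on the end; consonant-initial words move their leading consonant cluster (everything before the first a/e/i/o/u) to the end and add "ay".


Word: "pose"
Starts with consonant(s) → move to end, add 'ay'
Consonant cluster: "p"
Pig Latin = "osepay"


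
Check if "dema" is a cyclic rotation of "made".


Word: "made", Candidate: "dema"
Method: check if candidate is substring of word+word
"mademade" contains "dema"? Yes
Is rotation = Yes


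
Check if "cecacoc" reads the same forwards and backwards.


Word: "cecacoc"
Reversed: "cocacec"
Forward == Backward? cecacoc != cocacec
Palindrome = No


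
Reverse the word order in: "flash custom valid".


Original: "flash custom valid"
Words (1..n): flash | custom | valid
Reversed (n..1): valid | custom | flash
Result = "valid custom flash"


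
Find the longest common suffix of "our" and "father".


Word 1: "our"
Word 2: "father"
Comparing from end:
  Pos -1: 'r' == 'r'
  Pos -2: 'u' != 'e' (stop)
LCS = "r" (length 1)


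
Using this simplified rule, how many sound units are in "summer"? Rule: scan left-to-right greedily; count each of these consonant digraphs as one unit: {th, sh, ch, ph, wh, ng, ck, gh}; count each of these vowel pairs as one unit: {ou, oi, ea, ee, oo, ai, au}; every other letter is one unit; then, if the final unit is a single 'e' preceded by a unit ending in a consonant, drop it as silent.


Word: "summer" (6 letters)
Left-to-right scan:
  [1] 's' (letter)
  [2] 'u' (letter)
  [3] 'm' (letter)
  [4] 'm' (letter)
  [5] 'e' (letter)
  [6] 'r' (letter)
Units from scan: 6
Sound units = 6 units


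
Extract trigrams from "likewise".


Word: "likewise" (length 8)
Number of trigrams = 8 - 3 + 1 = 6
  Position 0: "lik"
  Position 1: "ike"
  Position 2: "kew"
  Position 3: "ewi"
  Position 4: "wis"
  Position 5: "ise"
Trigrams = "lik", "ike", "kew", "ewi", "wis", "ise"


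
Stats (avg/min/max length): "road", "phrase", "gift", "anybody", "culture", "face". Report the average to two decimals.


Lengths: "road"=4, "phrase"=6, "gift"=4, "anybody"=7, "culture"=7, "face"=4
Sum = 32, Count = 6
Average = 32/6 = 5.33
= avg=5.33, min=4, max=7


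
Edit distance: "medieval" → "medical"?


Word 1: "medieval" (length 8)
Word 2: "medical" (length 7)
One optimal edit sequence (insert/delete/substitute each cost 1):
  1. keep 'm'
  2. keep 'e'
  3. keep 'd'
  4. keep 'i'
  5. delete 'e'  (+1)
  6. substitute 'v' -> 'c'  (+1)
  7. keep 'a'
  8. keep 'l'
Total edit operations: 2
Edit distance = 2


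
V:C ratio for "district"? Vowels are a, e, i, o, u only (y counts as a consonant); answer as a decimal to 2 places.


Word: "district"
Vowels (a,e,i,o,u): 2
Consonants: 6
Ratio = 2/6
= 0.33


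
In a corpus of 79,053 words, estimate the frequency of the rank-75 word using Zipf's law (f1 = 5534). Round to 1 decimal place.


Zipf's law: f(r) = f(1) / r
f(1) = 5534
f(75) = 5534 / 75
= 73.8 occurrences


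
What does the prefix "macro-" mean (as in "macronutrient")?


Prefix: macro-
As in: macronutrient -> macro- + nutrient
Meaning = large


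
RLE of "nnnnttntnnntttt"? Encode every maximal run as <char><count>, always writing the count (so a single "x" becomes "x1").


String: "nnnnttntnnntttt"
Scanning for consecutive runs:
  'n' x 4
  't' x 2
  'n' x 1
  't' x 1
  'n' x 3
  't' x 4
RLE = "n4t2n1t1n3t4"


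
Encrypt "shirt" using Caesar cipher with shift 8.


Word: "shirt"
Shift: 8
Each letter → (letter + shift) mod 26:
  's' (18) + 8 = 0 → 'a'
  'h' (7) + 8 = 15 → 'p'
  'i' (8) + 8 = 16 → 'q'
  'r' (17) + 8 = 25 → 'z'
  't' (19) + 8 = 1 → 'b'
Result = "apqzb"


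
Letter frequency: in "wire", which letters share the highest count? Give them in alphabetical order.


Word: "wire"
Letter counts:
  'e': 1
  'i': 1
  'r': 1
  'w': 1
Maximum count = 1
Most frequent = 'e', 'i', 'r', 'w' (1 time each)


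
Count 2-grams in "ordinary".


Word: "ordinary" (length 8)
Number of 2-grams = length - 2 + 1 = 8 - 2 + 1
= 7


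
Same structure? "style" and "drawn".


Pattern of "style": [0, 1, 2, 3, 4]
Pattern of "drawn": [0, 1, 2, 3, 4]
Patterns match
Same pattern = Yes


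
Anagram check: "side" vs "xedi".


Word 1: "side" → sorted: deis
Word 2: "xedi" → sorted: deix
Same letters? deis != deix
Anagram = No


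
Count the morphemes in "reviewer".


Word: "reviewer"
Morphemes: re- | view | -er
Each morpheme carries meaning
= 3 morphemes


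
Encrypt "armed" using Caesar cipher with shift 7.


Word: "armed"
Shift: 7
Each letter → (letter + shift) mod 26:
  'a' (0) + 7 = 7 → 'h'
  'r' (17) + 7 = 24 → 'y'
  'm' (12) + 7 = 19 → 't'
  'e' (4) + 7 = 11 → 'l'
  'd' (3) + 7 = 10 → 'k'
Result = "hytlk"


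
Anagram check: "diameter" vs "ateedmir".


Word 1: "diameter" → sorted: adeeimrt
Word 2: "ateedmir" → sorted: adeeimrt
Same letters? adeeimrt == adeeimrt
Anagram = Yes


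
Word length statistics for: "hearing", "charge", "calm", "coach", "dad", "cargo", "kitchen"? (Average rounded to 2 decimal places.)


Lengths: "hearing"=7, "charge"=6, "calm"=4, "coach"=5, "dad"=3, "cargo"=5, "kitchen"=7
Sum = 37, Count = 7
Average = 37/7 = 5.29
= avg=5.29, min=3, max=7


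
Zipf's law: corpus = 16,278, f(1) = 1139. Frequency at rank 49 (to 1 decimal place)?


Zipf's law: f(r) = f(1) / r
f(1) = 1139
f(49) = 1139 / 49
= 23.2 occurrences


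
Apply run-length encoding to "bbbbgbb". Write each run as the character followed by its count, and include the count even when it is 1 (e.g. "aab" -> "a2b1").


String: "bbbbgbb"
Scanning for consecutive runs:
  'b' x 4
  'g' x 1
  'b' x 2
RLE = "b4g1b2"


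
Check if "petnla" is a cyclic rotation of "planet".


Word: "planet", Candidate: "petnla"
Method: check if candidate is substring of word+word
"planetplanet" contains "petnla"? No
Is rotation = No


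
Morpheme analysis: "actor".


Word: "actor"
Morphemes: act / -or
Each morpheme carries meaning
= 2 morphemes


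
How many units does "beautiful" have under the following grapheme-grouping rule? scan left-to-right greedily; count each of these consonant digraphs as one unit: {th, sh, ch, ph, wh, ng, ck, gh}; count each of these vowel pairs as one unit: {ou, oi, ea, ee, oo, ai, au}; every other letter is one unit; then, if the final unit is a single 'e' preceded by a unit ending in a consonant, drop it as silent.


Word: "beautiful" (9 letters)
Left-to-right scan:
  1. 'b' (letter)
  2. 'ea' (vowel-pair)
  3. 'u' (letter)
  4. 't' (letter)
  5. 'i' (letter)
  6. 'f' (letter)
  7. 'u' (letter)
  8. 'l' (letter)
Units from scan: 8
Sound units = 8 units


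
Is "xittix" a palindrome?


Word: "xittix"
Reversed: "xittix"
Forward == Backward? xittix == xittix
Palindrome = Yes


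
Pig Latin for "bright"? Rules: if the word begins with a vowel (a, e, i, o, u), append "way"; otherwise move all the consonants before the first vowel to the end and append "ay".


Word: "bright"
Starts with consonant(s) → move to end, add 'ay'
Consonant cluster: "br"
Pig Latin = "ightbray"


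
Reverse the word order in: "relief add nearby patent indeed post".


Original: "relief add nearby patent indeed post"
Words (1..n): relief | add | nearby | patent | indeed | post
Reversed (n..1): post | indeed | patent | nearby | add | relief
Result = "post indeed patent nearby add relief"


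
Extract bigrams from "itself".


Word: "itself" (length 6)
Number of bigrams = 6 - 2 + 1 = 5
  Position 0: "it"
  Position 1: "ts"
  Position 2: "se"
  Position 3: "el"
  Position 4: "lf"
Bigrams = "it", "ts", "se", "el", "lf"


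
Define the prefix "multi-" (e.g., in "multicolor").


Prefix: multi-
As in: multicolor -> multi- + color
Meaning = many


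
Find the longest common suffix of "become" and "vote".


Word 1: "become"
Word 2: "vote"
Comparing from end:
  Pos -1: 'e' == 'e'
  Pos -2: 'm' != 't' (stop)
LCS = "e" (length 1)


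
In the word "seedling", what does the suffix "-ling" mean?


Suffix: -ling
Example: seedling (seed + -ling)
Meaning = small / young


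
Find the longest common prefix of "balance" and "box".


Word 1: "balance"
Word 2: "box"
Comparing from start:
  Pos 0: 'b' == 'b'
  Pos 1: 'a' != 'o' (stop)
LCP = "b" (length 1)


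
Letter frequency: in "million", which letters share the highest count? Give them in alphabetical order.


Word: "million"
Letter counts:
  'i': 2
  'l': 2
  'm': 1
  'n': 1
  'o': 1
Maximum count = 2
Most frequent = 'i', 'l' (2 times each)


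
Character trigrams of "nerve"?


Word: "nerve" (length 5)
Number of trigrams = 5 - 3 + 1 = 3
  Position 0: "ner"
  Position 1: "erv"
  Position 2: "rve"
Trigrams = "ner", "erv", "rve"


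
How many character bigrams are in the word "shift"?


Word: "shift" (length 5)
Number of 2-grams = length - 2 + 1 = 5 - 2 + 1
= 4


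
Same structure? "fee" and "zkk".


Pattern of "fee": [0, 1, 1]
Pattern of "zkk": [0, 1, 1]
Patterns match
Same pattern = Yes


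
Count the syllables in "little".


Word: "little"
Syllable breakdown: lit-tle
Counting: 2 parts
= 2 syllables


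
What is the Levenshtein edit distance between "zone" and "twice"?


Word 1: "zone" (length 4)
Word 2: "twice" (length 5)
One optimal edit sequence (insert/delete/substitute each cost 1):
  1. insert 't'  (+1)
  2. substitute 'z' -> 'w'  (+1)
  3. substitute 'o' -> 'i'  (+1)
  4. substitute 'n' -> 'c'  (+1)
  5. keep 'e'
Total edit operations: 4
Edit distance = 4


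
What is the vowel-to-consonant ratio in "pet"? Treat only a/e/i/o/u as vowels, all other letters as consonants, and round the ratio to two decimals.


Word: "pet"
Vowels (a,e,i,o,u): 1
Consonants: 2
Ratio = 1/2
= 0.50


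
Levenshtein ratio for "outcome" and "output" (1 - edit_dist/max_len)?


Word 1: "outcome" (length 7)
Word 2: "output" (length 6)
One optimal edit sequence:
  1. keep 'o'
  2. keep 'u'
  3. keep 't'
  4. delete 'c'  (+1)
  5. substitute 'o' -> 'p'  (+1)
  6. substitute 'm' -> 'u'  (+1)
  7. substitute 'e' -> 't'  (+1)
Edit distance = 4
Max length = max(7, 6) = 7
Similarity = 1 - 4/7
= 0.4286


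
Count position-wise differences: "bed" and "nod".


Comparing character by character (same length = 3):
  Pos 0: 'b' vs 'n' !=
  Pos 1: 'e' vs 'o' !=
  Pos 2: 'd' vs 'd' =
Hamming distance = 2


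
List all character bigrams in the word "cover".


Word: "cover" (length 5)
Number of bigrams = 5 - 2 + 1 = 4
  Position 0: "co"
  Position 1: "ov"
  Position 2: "ve"
  Position 3: "er"
Bigrams = "co", "ov", "ve", "er"


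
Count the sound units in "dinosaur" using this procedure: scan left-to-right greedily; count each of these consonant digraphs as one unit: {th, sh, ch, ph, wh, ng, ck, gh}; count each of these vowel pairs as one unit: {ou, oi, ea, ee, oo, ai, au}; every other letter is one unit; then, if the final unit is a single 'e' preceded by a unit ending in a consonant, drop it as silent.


Word: "dinosaur" (8 letters)
Left-to-right scan:
  [1] 'd' (letter)
  [2] 'i' (letter)
  [3] 'n' (letter)
  [4] 'o' (letter)
  [5] 's' (letter)
  [6] 'au' (vowel-pair)
  [7] 'r' (letter)
Units from scan: 7
Sound units = 7 units


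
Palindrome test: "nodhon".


Word: "nodhon"
Reversed: "nohdon"
Forward == Backward? nodhon != nohdon
Palindrome = No


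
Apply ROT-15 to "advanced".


Word: "advanced"
Shift: 15
Each letter → (letter + shift) mod 26:
  'a' (0) + 15 = 15 → 'p'
  'd' (3) + 15 = 18 → 's'
  'v' (21) + 15 = 10 → 'k'
  'a' (0) + 15 = 15 → 'p'
  'n' (13) + 15 = 2 → 'c'
  'c' (2) + 15 = 17 → 'r'
  'e' (4) + 15 = 19 → 't'
  'd' (3) + 15 = 18 → 's'
Result = "pskpcrts"


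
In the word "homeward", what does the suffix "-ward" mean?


Suffix: -ward
As in: homeward -> home + -ward
Meaning = in the direction of


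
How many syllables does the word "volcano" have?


Word: "volcano"
Syllable breakdown: vol / ca / no
Counting: 3 parts
= 3 syllables


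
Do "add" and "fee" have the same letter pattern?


Pattern of "add": [0, 1, 1]
Pattern of "fee": [0, 1, 1]
Patterns match
Same pattern = Yes


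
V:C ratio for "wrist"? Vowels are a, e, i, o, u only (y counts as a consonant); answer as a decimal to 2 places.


Word: "wrist"
Vowels (a,e,i,o,u): 1
Consonants: 4
Ratio = 1/4
= 0.25


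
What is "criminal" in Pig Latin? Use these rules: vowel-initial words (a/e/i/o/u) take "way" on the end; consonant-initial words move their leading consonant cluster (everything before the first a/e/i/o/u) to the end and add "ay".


Word: "criminal"
Starts with consonant(s) → move to end, add 'ay'
Consonant cluster: "cr"
Pig Latin = "iminalcray"


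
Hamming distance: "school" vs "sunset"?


Comparing character by character (same length = 6):
  Pos 0: 's' vs 's' =
  Pos 1: 'c' vs 'u' !=
  Pos 2: 'h' vs 'n' !=
  Pos 3: 'o' vs 's' !=
  Pos 4: 'o' vs 'e' !=
  Pos 5: 'l' vs 't' !=
Hamming distance = 5


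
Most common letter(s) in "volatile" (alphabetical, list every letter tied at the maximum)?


Word: "volatile"
Letter counts:
  'a': 1
  'e': 1
  'i': 1
  'l': 2
  'o': 1
  't': 1
  'v': 1
Maximum count = 2
Most frequent = 'l' (2 times each)


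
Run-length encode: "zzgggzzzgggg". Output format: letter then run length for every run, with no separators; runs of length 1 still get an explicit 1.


String: "zzgggzzzgggg"
Scanning for consecutive runs:
  'z' x 2
  'g' x 3
  'z' x 3
  'g' x 4
RLE = "z2g3z3g4"


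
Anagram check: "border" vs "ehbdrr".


Word 1: "border" → sorted: bdeorr
Word 2: "ehbdrr" → sorted: bdehrr
Same letters? bdeorr != bdehrr
Anagram = No


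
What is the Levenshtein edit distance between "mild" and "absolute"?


Word 1: "mild" (length 4)
Word 2: "absolute" (length 8)
One optimal edit sequence (insert/delete/substitute each cost 1):
  1. insert 'a'  (+1)
  2. insert 'b'  (+1)
  3. substitute 'm' -> 's'  (+1)
  4. substitute 'i' -> 'o'  (+1)
  5. keep 'l'
  6. insert 'u'  (+1)
  7. insert 't'  (+1)
  8. substitute 'd' -> 'e'  (+1)
Total edit operations: 7
Edit distance = 7


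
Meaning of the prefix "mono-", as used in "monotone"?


Prefix: mono-
Example: monotone (mono- + tone)
Meaning = one


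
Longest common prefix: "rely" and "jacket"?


Word 1: "rely"
Word 2: "jacket"
Comparing from start:
  Pos 0: 'r' != 'j' (stop)
LCP = "" (length 0)


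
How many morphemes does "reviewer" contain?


Word: "reviewer"
Morphemes: re- + view + -er
Each morpheme carries meaning
= 3 morphemes


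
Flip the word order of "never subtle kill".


Original: "never subtle kill"
Words (1..n): never | subtle | kill
Reversed (n..1): kill | subtle | never
Result = "kill subtle never"


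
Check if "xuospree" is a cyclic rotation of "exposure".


Word: "exposure", Candidate: "xuospree"
Method: check if candidate is substring of word+word
"exposureexposure" contains "xuospree"? No
Is rotation = No


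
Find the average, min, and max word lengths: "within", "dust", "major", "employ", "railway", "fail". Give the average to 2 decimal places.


Lengths: "within"=6, "dust"=4, "major"=5, "employ"=6, "railway"=7, "fail"=4
Sum = 32, Count = 6
Average = 32/6 = 5.33
= avg=5.33, min=4, max=7


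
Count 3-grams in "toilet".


Word: "toilet" (length 6)
Number of 3-grams = length - 3 + 1 = 6 - 3 + 1
= 4


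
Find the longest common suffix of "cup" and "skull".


Word 1: "cup"
Word 2: "skull"
Comparing from end:
  Pos -1: 'p' != 'l' (stop)
LCS = "" (length 0)


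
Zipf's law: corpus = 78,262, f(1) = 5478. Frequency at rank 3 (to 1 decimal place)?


Zipf's law: f(r) = f(1) / r
f(1) = 5478
f(3) = 5478 / 3
= 1826.0 occurrences


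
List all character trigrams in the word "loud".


Word: "loud" (length 4)
Number of trigrams = 4 - 3 + 1 = 2
  Position 0: "lou"
  Position 1: "oud"
Trigrams = "lou", "oud"


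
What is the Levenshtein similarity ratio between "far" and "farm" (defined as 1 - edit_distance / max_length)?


Word 1: "far" (length 3)
Word 2: "farm" (length 4)
One optimal edit sequence:
  1. keep 'f'
  2. keep 'a'
  3. keep 'r'
  4. insert 'm'  (+1)
Edit distance = 1
Max length = max(3, 4) = 4
Similarity = 1 - 1/4
= 0.7500


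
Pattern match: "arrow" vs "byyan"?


Pattern of "arrow": [0, 1, 1, 2, 3]
Pattern of "byyan": [0, 1, 1, 2, 3]
Patterns match
Same pattern = Yes


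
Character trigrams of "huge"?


Word: "huge" (length 4)
Number of trigrams = 4 - 3 + 1 = 2
  Position 0: "hug"
  Position 1: "uge"
Trigrams = "hug", "uge"


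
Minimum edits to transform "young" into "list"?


Word 1: "young" (length 5)
Word 2: "list" (length 4)
One optimal edit sequence (insert/delete/substitute each cost 1):
  1. delete 'y'  (+1)
  2. substitute 'o' -> 'l'  (+1)
  3. substitute 'u' -> 'i'  (+1)
  4. substitute 'n' -> 's'  (+1)
  5. substitute 'g' -> 't'  (+1)
Total edit operations: 5
Edit distance = 5


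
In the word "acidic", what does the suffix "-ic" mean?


Suffix: -ic
Example: acidic (acid + -ic)
Meaning = relating to


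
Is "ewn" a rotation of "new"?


Word: "new", Candidate: "ewn"
Method: check if candidate is substring of word+word
"newnew" contains "ewn"? Yes
Is rotation = Yes


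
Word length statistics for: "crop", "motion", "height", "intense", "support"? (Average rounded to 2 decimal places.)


Lengths: "crop"=4, "motion"=6, "height"=6, "intense"=7, "support"=7
Sum = 30, Count = 5
Average = 30/5 = 6.00
= avg=6.00, min=4, max=7


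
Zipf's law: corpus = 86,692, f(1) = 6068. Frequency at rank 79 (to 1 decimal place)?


Zipf's law: f(r) = f(1) / r
f(1) = 6068
f(79) = 6068 / 79
= 76.8 occurrences


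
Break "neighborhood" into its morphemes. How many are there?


Word: "neighborhood"
Morphemes: neighbor / -hood
Each morpheme carries meaning
= 2 morphemes


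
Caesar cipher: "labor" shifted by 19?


Word: "labor"
Shift: 19
Each letter → (letter + shift) mod 26:
  'l' (11) + 19 = 4 → 'e'
  'a' (0) + 19 = 19 → 't'
  'b' (1) + 19 = 20 → 'u'
  'o' (14) + 19 = 7 → 'h'
  'r' (17) + 19 = 10 → 'k'
Result = "etuhk"


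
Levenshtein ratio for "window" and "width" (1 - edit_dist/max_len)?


Word 1: "window" (length 6)
Word 2: "width" (length 5)
One optimal edit sequence:
  1. keep 'w'
  2. keep 'i'
  3. delete 'n'  (+1)
  4. keep 'd'
  5. substitute 'o' -> 't'  (+1)
  6. substitute 'w' -> 'h'  (+1)
Edit distance = 3
Max length = max(6, 5) = 6
Similarity = 1 - 3/6
= 0.5000


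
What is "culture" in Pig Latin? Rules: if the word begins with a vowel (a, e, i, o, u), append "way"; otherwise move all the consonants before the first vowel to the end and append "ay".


Word: "culture"
Starts with consonant(s) → move to end, add 'ay'
Consonant cluster: "c"
Pig Latin = "ulturecay"


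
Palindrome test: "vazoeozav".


Word: "vazoeozav"
Reversed: "vazoeozav"
Forward == Backward? vazoeozav == vazoeozav
Palindrome = Yes


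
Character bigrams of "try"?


Word: "try" (length 3)
Number of bigrams = 3 - 2 + 1 = 2
  Position 0: "tr"
  Position 1: "ry"
Bigrams = "tr", "ry"


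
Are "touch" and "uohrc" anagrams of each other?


Word 1: "touch" → sorted: chotu
Word 2: "uohrc" → sorted: choru
Same letters? chotu != choru
Anagram = No


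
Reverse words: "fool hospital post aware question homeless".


Original: "fool hospital post aware question homeless"
Words (1..n): fool | hospital | post | aware | question | homeless
Reversed (n..1): homeless | question | aware | post | hospital | fool
Result = "homeless question aware post hospital fool"


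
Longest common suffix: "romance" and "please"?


Word 1: "romance"
Word 2: "please"
Comparing from end:
  Pos -1: 'e' == 'e'
  Pos -2: 'c' != 's' (stop)
LCS = "e" (length 1)


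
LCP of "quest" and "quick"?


Word 1: "quest"
Word 2: "quick"
Comparing from start:
  Pos 0: 'q' == 'q'
  Pos 1: 'u' == 'u'
  Pos 2: 'e' != 'i' (stop)
LCP = "qu" (length 2)


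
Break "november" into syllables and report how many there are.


Word: "november"
Syllable breakdown: no / vem / ber
Counting: 3 parts
= 3 syllables


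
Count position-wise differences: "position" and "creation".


Comparing character by character (same length = 8):
  Pos 0: 'p' vs 'c' !=
  Pos 1: 'o' vs 'r' !=
  Pos 2: 's' vs 'e' !=
  Pos 3: 'i' vs 'a' !=
  Pos 4: 't' vs 't' =
  Pos 5: 'i' vs 'i' =
  Pos 6: 'o' vs 'o' =
  Pos 7: 'n' vs 'n' =
Hamming distance = 4


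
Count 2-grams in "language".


Word: "language" (length 8)
Number of 2-grams = length - 2 + 1 = 8 - 2 + 1
= 7


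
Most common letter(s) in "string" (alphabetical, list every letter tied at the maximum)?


Word: "string"
Letter counts:
  'g': 1
  'i': 1
  'n': 1
  'r': 1
  's': 1
  't': 1
Maximum count = 1
Most frequent = 'g', 'i', 'n', 'r', 's', 't' (1 time each)


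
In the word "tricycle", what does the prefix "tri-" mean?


Prefix: tri-
As in: tricycle -> tri- + cycle
Meaning = three


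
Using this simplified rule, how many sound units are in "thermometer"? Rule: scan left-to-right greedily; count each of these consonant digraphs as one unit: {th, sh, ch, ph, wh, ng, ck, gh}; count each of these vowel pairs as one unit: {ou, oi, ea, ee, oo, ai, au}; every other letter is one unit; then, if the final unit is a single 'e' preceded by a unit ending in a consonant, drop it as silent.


Word: "thermometer" (11 letters)
Left-to-right scan:
  (1) 'th' (digraph)
  (2) 'e' (letter)
  (3) 'r' (letter)
  (4) 'm' (letter)
  (5) 'o' (letter)
  (6) 'm' (letter)
  (7) 'e' (letter)
  (8) 't' (letter)
  (9) 'e' (letter)
  (10) 'r' (letter)
Units from scan: 10
Sound units = 10 units


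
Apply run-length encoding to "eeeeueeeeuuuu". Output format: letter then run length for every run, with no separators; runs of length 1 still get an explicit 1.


String: "eeeeueeeeuuuu"
Scanning for consecutive runs:
  'e' x 4
  'u' x 1
  'e' x 4
  'u' x 4
RLE = "e4u1e4u4"


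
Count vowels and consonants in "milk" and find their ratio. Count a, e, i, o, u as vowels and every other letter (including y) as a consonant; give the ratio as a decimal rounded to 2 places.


Word: "milk"
Vowels (a,e,i,o,u): 1
Consonants: 3
Ratio = 1/3
= 0.33


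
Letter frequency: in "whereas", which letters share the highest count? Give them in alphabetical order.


Word: "whereas"
Letter counts:
  'a': 1
  'e': 2
  'h': 1
  'r': 1
  's': 1
  'w': 1
Maximum count = 2
Most frequent = 'e' (2 times each)


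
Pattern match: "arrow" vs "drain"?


Pattern of "arrow": [0, 1, 1, 2, 3]
Pattern of "drain": [0, 1, 2, 3, 4]
Patterns do not match
Same pattern = No


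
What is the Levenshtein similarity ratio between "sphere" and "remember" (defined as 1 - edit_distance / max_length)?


Word 1: "sphere" (length 6)
Word 2: "remember" (length 8)
One optimal edit sequence:
  1. substitute 's' -> 'r'  (+1)
  2. substitute 'p' -> 'e'  (+1)
  3. substitute 'h' -> 'm'  (+1)
  4. keep 'e'
  5. insert 'm'  (+1)
  6. substitute 'r' -> 'b'  (+1)
  7. keep 'e'
  8. insert 'r'  (+1)
Edit distance = 6
Max length = max(6, 8) = 8
Similarity = 1 - 6/8
= 0.2500


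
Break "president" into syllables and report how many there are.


Word: "president"
Syllable breakdown: pres · i · dent
Counting: 3 parts
= 3 syllables


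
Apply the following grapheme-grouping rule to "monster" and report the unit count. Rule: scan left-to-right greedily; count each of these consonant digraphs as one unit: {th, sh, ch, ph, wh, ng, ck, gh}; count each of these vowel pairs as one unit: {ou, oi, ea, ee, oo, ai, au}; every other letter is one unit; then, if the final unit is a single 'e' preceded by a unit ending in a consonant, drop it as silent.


Word: "monster" (7 letters)
Left-to-right scan:
  (1) 'm' (letter)
  (2) 'o' (letter)
  (3) 'n' (letter)
  (4) 's' (letter)
  (5) 't' (letter)
  (6) 'e' (letter)
  (7) 'r' (letter)
Units from scan: 7
Sound units = 7 units


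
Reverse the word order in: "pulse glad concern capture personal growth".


Original: "pulse glad concern capture personal growth"
Words (1..n): pulse | glad | concern | capture | personal | growth
Reversed (n..1): growth | personal | capture | concern | glad | pulse
Result = "growth personal capture concern glad pulse"


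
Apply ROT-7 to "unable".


Word: "unable"
Shift: 7
Each letter → (letter + shift) mod 26:
  'u' (20) + 7 = 1 → 'b'
  'n' (13) + 7 = 20 → 'u'
  'a' (0) + 7 = 7 → 'h'
  'b' (1) + 7 = 8 → 'i'
  'l' (11) + 7 = 18 → 's'
  'e' (4) + 7 = 11 → 'l'
Result = "buhisl"


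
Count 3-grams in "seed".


Word: "seed" (length 4)
Number of 3-grams = length - 3 + 1 = 4 - 3 + 1
= 2


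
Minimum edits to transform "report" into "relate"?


Word 1: "report" (length 6)
Word 2: "relate" (length 6)
One optimal edit sequence (insert/delete/substitute each cost 1):
  1. keep 'r'
  2. keep 'e'
  3. substitute 'p' -> 'l'  (+1)
  4. substitute 'o' -> 'a'  (+1)
  5. substitute 'r' -> 't'  (+1)
  6. substitute 't' -> 'e'  (+1)
Total edit operations: 4
Edit distance = 4


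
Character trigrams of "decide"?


Word: "decide" (length 6)
Number of trigrams = 6 - 3 + 1 = 4
  Position 0: "dec"
  Position 1: "eci"
  Position 2: "cid"
  Position 3: "ide"
Trigrams = "dec", "eci", "cid", "ide"


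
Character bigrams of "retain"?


Word: "retain" (length 6)
Number of bigrams = 6 - 2 + 1 = 5
  Position 0: "re"
  Position 1: "et"
  Position 2: "ta"
  Position 3: "ai"
  Position 4: "in"
Bigrams = "re", "et", "ta", "ai", "in"


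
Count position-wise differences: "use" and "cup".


Comparing character by character (same length = 3):
  Pos 0: 'u' vs 'c' !=
  Pos 1: 's' vs 'u' !=
  Pos 2: 'e' vs 'p' !=
Hamming distance = 3


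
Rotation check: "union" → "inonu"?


Word: "union", Candidate: "inonu"
Method: check if candidate is substring of word+word
"unionunion" contains "inonu"? No
Is rotation = No


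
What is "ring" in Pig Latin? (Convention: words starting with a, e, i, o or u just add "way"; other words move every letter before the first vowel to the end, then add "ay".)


Word: "ring"
Starts with consonant(s) → move to end, add 'ay'
Consonant cluster: "r"
Pig Latin = "ingray"


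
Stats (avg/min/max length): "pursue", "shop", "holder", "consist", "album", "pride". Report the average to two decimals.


Lengths: "pursue"=6, "shop"=4, "holder"=6, "consist"=7, "album"=5, "pride"=5
Sum = 33, Count = 6
Average = 33/6 = 5.50
= avg=5.50, min=4, max=7


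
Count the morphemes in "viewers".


Word: "viewers"
Morphemes: view / -er / -s
Each morpheme carries meaning
= 3 morphemes


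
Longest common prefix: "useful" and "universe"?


Word 1: "useful"
Word 2: "universe"
Comparing from start:
  Pos 0: 'u' == 'u'
  Pos 1: 's' != 'n' (stop)
LCP = "u" (length 1)


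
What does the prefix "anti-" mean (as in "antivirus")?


Prefix: anti-
As in: antivirus -> anti- + virus
Meaning = against


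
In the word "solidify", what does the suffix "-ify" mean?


Suffix: -ify
Example: solidify (solid + -ify)
Meaning = to make


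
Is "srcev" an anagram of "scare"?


Word 1: "scare" → sorted: acers
Word 2: "srcev" → sorted: cersv
Same letters? acers != cersv
Anagram = No


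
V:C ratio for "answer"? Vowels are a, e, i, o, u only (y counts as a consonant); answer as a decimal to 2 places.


Word: "answer"
Vowels (a,e,i,o,u): 2
Consonants: 4
Ratio = 2/4
= 0.50


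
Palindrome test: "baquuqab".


Word: "baquuqab"
Reversed: "baquuqab"
Forward == Backward? baquuqab == baquuqab
Palindrome = Yes


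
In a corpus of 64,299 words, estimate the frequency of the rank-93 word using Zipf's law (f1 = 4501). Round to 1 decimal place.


Zipf's law: f(r) = f(1) / r
f(1) = 4501
f(93) = 4501 / 93
= 48.4 occurrences


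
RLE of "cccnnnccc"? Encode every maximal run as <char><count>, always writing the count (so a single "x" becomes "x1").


String: "cccnnnccc"
Scanning for consecutive runs:
  'c' x 3
  'n' x 3
  'c' x 3
RLE = "c3n3c3"


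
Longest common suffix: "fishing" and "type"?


Word 1: "fishing"
Word 2: "type"
Comparing from end:
  Pos -1: 'g' != 'e' (stop)
LCS = "" (length 0)


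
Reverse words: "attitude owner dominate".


Original: "attitude owner dominate"
Words (1..n): attitude | owner | dominate
Reversed (n..1): dominate | owner | attitude
Result = "dominate owner attitude"


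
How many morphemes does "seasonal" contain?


Word: "seasonal"
Morphemes: season + -al
Each morpheme carries meaning
= 2 morphemes


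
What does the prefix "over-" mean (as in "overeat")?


Prefix: over-
Example: overeat = over- + eat
Meaning = excessive


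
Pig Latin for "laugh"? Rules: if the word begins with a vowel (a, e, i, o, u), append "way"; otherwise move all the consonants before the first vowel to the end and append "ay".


Word: "laugh"
Starts with consonant(s) → move to end, add 'ay'
Consonant cluster: "l"
Pig Latin = "aughlay"


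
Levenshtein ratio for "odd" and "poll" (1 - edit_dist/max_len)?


Word 1: "odd" (length 3)
Word 2: "poll" (length 4)
One optimal edit sequence:
  1. insert 'p'  (+1)
  2. keep 'o'
  3. substitute 'd' -> 'l'  (+1)
  4. substitute 'd' -> 'l'  (+1)
Edit distance = 3
Max length = max(3, 4) = 4
Similarity = 1 - 3/4
= 0.2500


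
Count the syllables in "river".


Word: "river"
Syllable breakdown: riv · er
Counting: 2 parts
= 2 syllables


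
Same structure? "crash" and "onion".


Pattern of "crash": [0, 1, 2, 3, 4]
Pattern of "onion": [0, 1, 2, 0, 1]
Patterns do not match
Same pattern = No


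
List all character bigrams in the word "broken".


Word: "broken" (length 6)
Number of bigrams = 6 - 2 + 1 = 5
  Position 0: "br"
  Position 1: "ro"
  Position 2: "ok"
  Position 3: "ke"
  Position 4: "en"
Bigrams = "br", "ro", "ok", "ke", "en"


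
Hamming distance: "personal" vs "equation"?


Comparing character by character (same length = 8):
  Pos 0: 'p' vs 'e' !=
  Pos 1: 'e' vs 'q' !=
  Pos 2: 'r' vs 'u' !=
  Pos 3: 's' vs 'a' !=
  Pos 4: 'o' vs 't' !=
  Pos 5: 'n' vs 'i' !=
  Pos 6: 'a' vs 'o' !=
  Pos 7: 'l' vs 'n' !=
Hamming distance = 8


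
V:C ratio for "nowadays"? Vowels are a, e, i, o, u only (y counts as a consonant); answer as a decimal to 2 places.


Word: "nowadays"
Vowels (a,e,i,o,u): 3
Consonants: 5
Ratio = 3/5
= 0.60


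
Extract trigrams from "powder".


Word: "powder" (length 6)
Number of trigrams = 6 - 3 + 1 = 4
  Position 0: "pow"
  Position 1: "owd"
  Position 2: "wde"
  Position 3: "der"
Trigrams = "pow", "owd", "wde", "der"


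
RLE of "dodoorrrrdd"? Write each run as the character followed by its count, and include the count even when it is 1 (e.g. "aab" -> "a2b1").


String: "dodoorrrrdd"
Scanning for consecutive runs:
  'd' x 1
  'o' x 1
  'd' x 1
  'o' x 2
  'r' x 4
  'd' x 2
RLE = "d1o1d1o2r4d2"


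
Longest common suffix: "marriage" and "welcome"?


Word 1: "marriage"
Word 2: "welcome"
Comparing from end:
  Pos -1: 'e' == 'e'
  Pos -2: 'g' != 'm' (stop)
LCS = "e" (length 1)


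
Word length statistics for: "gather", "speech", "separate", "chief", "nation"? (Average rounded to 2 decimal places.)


Lengths: "gather"=6, "speech"=6, "separate"=8, "chief"=5, "nation"=6
Sum = 31, Count = 5
Average = 31/5 = 6.20
= avg=6.20, min=5, max=8


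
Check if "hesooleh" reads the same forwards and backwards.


Word: "hesooleh"
Reversed: "helooseh"
Forward == Backward? hesooleh != helooseh
Palindrome = No


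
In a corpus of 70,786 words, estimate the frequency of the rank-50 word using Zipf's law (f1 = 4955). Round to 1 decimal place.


Zipf's law: f(r) = f(1) / r
f(1) = 4955
f(50) = 4955 / 50
= 99.1 occurrences


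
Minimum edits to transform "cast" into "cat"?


Word 1: "cast" (length 4)
Word 2: "cat" (length 3)
One optimal edit sequence (insert/delete/substitute each cost 1):
  1. keep 'c'
  2. keep 'a'
  3. delete 's'  (+1)
  4. keep 't'
Total edit operations: 1
Edit distance = 1


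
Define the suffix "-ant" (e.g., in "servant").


Suffix: -ant
Example: servant (serve + -ant, with a spelling change)
Meaning = one who / that which


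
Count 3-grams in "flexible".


Word: "flexible" (length 8)
Number of 3-grams = length - 3 + 1 = 8 - 3 + 1
= 6


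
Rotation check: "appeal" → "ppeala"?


Word: "appeal", Candidate: "ppeala"
Method: check if candidate is substring of word+word
"appealappeal" contains "ppeala"? Yes
Is rotation = Yes


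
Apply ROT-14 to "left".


Word: "left"
Shift: 14
Each letter → (letter + shift) mod 26:
  'l' (11) + 14 = 25 → 'z'
  'e' (4) + 14 = 18 → 's'
  'f' (5) + 14 = 19 → 't'
  't' (19) + 14 = 7 → 'h'
Result = "zsth"


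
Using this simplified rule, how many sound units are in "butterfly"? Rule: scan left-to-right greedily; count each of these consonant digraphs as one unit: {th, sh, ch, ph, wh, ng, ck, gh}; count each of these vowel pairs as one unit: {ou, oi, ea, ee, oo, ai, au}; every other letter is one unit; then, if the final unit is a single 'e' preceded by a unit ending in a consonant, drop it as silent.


Word: "butterfly" (9 letters)
Left-to-right scan:
  (1) 'b' (letter)
  (2) 'u' (letter)
  (3) 't' (letter)
  (4) 't' (letter)
  (5) 'e' (letter)
  (6) 'r' (letter)
  (7) 'f' (letter)
  (8) 'l' (letter)
  (9) 'y' (letter)
Units from scan: 9
Sound units = 9 units


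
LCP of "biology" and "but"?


Word 1: "biology"
Word 2: "but"
Comparing from start:
  Pos 0: 'b' == 'b'
  Pos 1: 'i' != 'u' (stop)
LCP = "b" (length 1)


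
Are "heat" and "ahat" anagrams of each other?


Word 1: "heat" → sorted: aeht
Word 2: "ahat" → sorted: aaht
Same letters? aeht != aaht
Anagram = No


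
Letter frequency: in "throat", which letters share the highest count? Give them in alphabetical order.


Word: "throat"
Letter counts:
  'a': 1
  'h': 1
  'o': 1
  'r': 1
  't': 2
Maximum count = 2
Most frequent = 't' (2 times each)


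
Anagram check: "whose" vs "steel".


Word 1: "whose" → sorted: ehosw
Word 2: "steel" → sorted: eelst
Same letters? ehosw != eelst
Anagram = No


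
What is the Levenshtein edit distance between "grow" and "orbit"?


Word 1: "grow" (length 4)
Word 2: "orbit" (length 5)
One optimal edit sequence (insert/delete/substitute each cost 1):
  1. substitute 'g' -> 'o'  (+1)
  2. keep 'r'
  3. insert 'b'  (+1)
  4. substitute 'o' -> 'i'  (+1)
  5. substitute 'w' -> 't'  (+1)
Total edit operations: 4
Edit distance = 4


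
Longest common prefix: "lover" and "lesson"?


Word 1: "lover"
Word 2: "lesson"
Comparing from start:
  Pos 0: 'l' == 'l'
  Pos 1: 'o' != 'e' (stop)
LCP = "l" (length 1)


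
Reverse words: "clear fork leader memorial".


Original: "clear fork leader memorial"
Words (1..n): clear | fork | leader | memorial
Reversed (n..1): memorial | leader | fork | clear
Result = "memorial leader fork clear"


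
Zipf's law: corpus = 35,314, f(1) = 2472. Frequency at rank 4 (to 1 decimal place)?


Zipf's law: f(r) = f(1) / r
f(1) = 2472
f(4) = 2472 / 4
= 618.0 occurrences


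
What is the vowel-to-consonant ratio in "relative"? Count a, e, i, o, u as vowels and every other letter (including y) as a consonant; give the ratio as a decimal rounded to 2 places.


Word: "relative"
Vowels (a,e,i,o,u): 4
Consonants: 4
Ratio = 4/4
= 1.00


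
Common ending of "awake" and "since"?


Word 1: "awake"
Word 2: "since"
Comparing from end:
  Pos -1: 'e' == 'e'
  Pos -2: 'k' != 'c' (stop)
LCS = "e" (length 1)


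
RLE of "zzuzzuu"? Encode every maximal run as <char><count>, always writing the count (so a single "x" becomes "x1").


String: "zzuzzuu"
Scanning for consecutive runs:
  'z' x 2
  'u' x 1
  'z' x 2
  'u' x 2
RLE = "z2u1z2u2"


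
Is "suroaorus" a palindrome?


Word: "suroaorus"
Reversed: "suroaorus"
Forward == Backward? suroaorus == suroaorus
Palindrome = Yes


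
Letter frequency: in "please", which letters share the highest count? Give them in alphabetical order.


Word: "please"
Letter counts:
  'a': 1
  'e': 2
  'l': 1
  'p': 1
  's': 1
Maximum count = 2
Most frequent = 'e' (2 times each)


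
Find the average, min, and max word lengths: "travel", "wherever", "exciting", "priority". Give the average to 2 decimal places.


Lengths: "travel"=6, "wherever"=8, "exciting"=8, "priority"=8
Sum = 30, Count = 4
Average = 30/4 = 7.50
= avg=7.50, min=6, max=8


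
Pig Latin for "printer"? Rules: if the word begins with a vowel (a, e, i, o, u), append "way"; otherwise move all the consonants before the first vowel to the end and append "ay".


Word: "printer"
Starts with consonant(s) → move to end, add 'ay'
Consonant cluster: "pr"
Pig Latin = "interpray"
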